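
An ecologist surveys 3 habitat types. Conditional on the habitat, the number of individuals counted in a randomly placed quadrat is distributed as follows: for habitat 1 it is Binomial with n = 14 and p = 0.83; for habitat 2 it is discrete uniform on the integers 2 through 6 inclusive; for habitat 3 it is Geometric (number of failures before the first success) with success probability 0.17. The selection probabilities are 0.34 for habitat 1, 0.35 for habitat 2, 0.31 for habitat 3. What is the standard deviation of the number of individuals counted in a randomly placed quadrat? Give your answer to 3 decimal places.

Per component, 1: μ=11.62, E[X²]=137; 2: μ=4, E[X²]=18; 3: μ=4.88235, E[X²]=52.5571.
E[X] = 0.34·11.62 + 0.35·4 + 0.31·4.88235 = 6.86433.
E[X²] = 0.34·137 + 0.35·18 + 0.31·52.5571 = 69.1726.
Var(X) = E[X²] − (E[X])² = 69.1726 − 47.119 = 22.0536.
SD(X) = √22.0536 = 4.69613.

4.696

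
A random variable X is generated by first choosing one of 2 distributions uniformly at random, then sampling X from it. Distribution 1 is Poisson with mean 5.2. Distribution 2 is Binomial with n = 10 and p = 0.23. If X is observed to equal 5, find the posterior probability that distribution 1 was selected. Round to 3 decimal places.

0.799

Likelihoods P(X=5 | ·): 1: 0.174785; 2: 0.0439029.
Posterior ∝ prior × likelihood. Numerator for 1: 0.5·0.174785 = 0.0873925.
Normalizing constant: 0.5·0.174785 + 0.5·0.0439029 = 0.109344.
P(1 | observation) = 0.0873925 / 0.109344 = 0.799244.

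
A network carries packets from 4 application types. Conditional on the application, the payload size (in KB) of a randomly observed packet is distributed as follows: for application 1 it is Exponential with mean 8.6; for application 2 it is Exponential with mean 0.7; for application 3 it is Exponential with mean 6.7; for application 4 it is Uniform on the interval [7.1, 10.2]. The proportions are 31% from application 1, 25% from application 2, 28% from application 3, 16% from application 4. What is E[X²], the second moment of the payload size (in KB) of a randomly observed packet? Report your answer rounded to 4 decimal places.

83.3383

For each component E[X²] = Var + (mean)², giving 1: 147.92; 2: 0.98; 3: 89.78; 4: 75.6233.
Overall E[X²] = 0.31·147.92 + 0.25·0.98 + 0.28·89.78 + 0.16·75.6233 = 83.3383.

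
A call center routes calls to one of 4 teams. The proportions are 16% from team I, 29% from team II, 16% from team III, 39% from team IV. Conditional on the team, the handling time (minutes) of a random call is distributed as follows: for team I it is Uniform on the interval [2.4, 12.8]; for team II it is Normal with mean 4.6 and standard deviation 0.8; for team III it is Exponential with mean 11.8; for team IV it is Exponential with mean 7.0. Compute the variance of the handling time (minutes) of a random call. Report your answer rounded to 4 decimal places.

48.4023

Per component, I: μ=7.6, E[X²]=66.7733; II: μ=4.6, E[X²]=21.8; III: μ=11.8, E[X²]=278.48; IV: μ=7, E[X²]=98.
E[X] = 0.16·7.6 + 0.29·4.6 + 0.16·11.8 + 0.39·7 = 7.168.
E[X²] = 0.16·66.7733 + 0.29·21.8 + 0.16·278.48 + 0.39·98 = 99.7825.
Var(X) = E[X²] − (E[X])² = 99.7825 − 51.3802 = 48.4023.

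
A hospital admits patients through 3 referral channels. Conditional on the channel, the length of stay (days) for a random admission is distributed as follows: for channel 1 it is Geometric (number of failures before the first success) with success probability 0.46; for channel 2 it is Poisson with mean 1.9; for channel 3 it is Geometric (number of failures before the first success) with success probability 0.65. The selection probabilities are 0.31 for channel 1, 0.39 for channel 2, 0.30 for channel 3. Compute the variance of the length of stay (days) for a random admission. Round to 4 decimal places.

Per component, 1: μ=1.17391, E[X²]=3.93006; 2: μ=1.9, E[X²]=5.51; 3: μ=0.538462, E[X²]=1.11834.
E[X] = 0.31·1.17391 + 0.39·1.9 + 0.3·0.538462 = 1.26645.
E[X²] = 0.31·3.93006 + 0.39·5.51 + 0.3·1.11834 = 3.70272.
Var(X) = E[X²] − (E[X])² = 3.70272 − 1.6039 = 2.09882.

2.0988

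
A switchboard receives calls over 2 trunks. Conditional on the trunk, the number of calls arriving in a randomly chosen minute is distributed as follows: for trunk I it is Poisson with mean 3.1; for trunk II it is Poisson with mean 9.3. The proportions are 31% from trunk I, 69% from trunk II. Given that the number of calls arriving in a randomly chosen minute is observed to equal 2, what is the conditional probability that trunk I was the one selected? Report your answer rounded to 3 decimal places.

Likelihoods P(X=2 | ·): I: 0.216461; II: 0.00395364.
Posterior ∝ prior × likelihood. Numerator for I: 0.31·0.216461 = 0.067103.
Normalizing constant: 0.31·0.216461 + 0.69·0.00395364 = 0.0698311.
P(I | observation) = 0.067103 / 0.0698311 = 0.960934.

0.961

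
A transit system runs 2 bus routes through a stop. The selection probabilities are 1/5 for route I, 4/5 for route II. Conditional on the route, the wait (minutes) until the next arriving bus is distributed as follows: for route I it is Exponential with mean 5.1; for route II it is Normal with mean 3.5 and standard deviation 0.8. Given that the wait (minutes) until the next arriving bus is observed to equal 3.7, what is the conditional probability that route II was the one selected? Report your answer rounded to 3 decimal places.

0.953

Likelihoods f(3.7 | ·): I: 0.0949191; II: 0.483335.
Posterior ∝ prior × likelihood. Numerator for II: 0.8·0.483335 = 0.386668.
Normalizing constant: 0.2·0.0949191 + 0.8·0.483335 = 0.405652.
P(II | observation) = 0.386668 / 0.405652 = 0.953202.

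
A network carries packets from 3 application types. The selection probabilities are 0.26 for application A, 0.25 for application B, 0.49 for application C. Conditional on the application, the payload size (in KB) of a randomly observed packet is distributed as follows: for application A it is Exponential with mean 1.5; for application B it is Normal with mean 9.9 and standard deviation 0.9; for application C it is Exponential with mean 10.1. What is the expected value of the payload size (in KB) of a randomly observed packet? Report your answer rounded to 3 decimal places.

7.814

Component means — A: 1.5; B: 9.9; C: 10.1.
E[X] = 0.26·1.5 + 0.25·9.9 + 0.49·10.1 = 7.814.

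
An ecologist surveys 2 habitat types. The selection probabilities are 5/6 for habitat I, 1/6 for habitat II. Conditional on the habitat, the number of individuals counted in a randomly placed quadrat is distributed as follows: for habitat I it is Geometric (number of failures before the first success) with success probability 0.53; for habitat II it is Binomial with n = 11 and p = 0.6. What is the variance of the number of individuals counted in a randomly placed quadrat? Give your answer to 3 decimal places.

6.368

Per component, I: μ=0.886792, E[X²]=2.45959; II: μ=6.6, E[X²]=46.2.
E[X] = 0.833333·0.886792 + 0.166667·6.6 = 1.83899.
E[X²] = 0.833333·2.45959 + 0.166667·46.2 = 9.74966.
Var(X) = E[X²] − (E[X])² = 9.74966 − 3.3819 = 6.36776.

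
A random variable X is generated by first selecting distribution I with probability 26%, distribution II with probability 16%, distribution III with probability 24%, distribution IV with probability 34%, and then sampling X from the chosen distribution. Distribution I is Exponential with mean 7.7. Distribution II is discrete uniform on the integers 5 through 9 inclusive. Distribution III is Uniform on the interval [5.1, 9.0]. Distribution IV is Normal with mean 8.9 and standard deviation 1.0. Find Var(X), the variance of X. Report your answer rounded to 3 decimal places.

Per component, I: μ=7.7, E[X²]=118.58; II: μ=7, E[X²]=51; III: μ=7.05, E[X²]=50.97; IV: μ=8.9, E[X²]=80.21.
E[X] = 0.26·7.7 + 0.16·7 + 0.24·7.05 + 0.34·8.9 = 7.84.
E[X²] = 0.26·118.58 + 0.16·51 + 0.24·50.97 + 0.34·80.21 = 78.495.
Var(X) = E[X²] − (E[X])² = 78.495 − 61.4656 = 17.0294.

17.029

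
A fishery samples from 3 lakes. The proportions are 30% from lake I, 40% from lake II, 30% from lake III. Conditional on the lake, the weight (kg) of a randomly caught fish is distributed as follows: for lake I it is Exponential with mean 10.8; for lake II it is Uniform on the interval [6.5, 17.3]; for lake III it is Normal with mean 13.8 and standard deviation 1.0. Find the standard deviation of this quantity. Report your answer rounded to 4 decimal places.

Per component, I: μ=10.8, E[X²]=233.28; II: μ=11.9, E[X²]=151.33; III: μ=13.8, E[X²]=191.44.
E[X] = 0.3·10.8 + 0.4·11.9 + 0.3·13.8 = 12.14.
E[X²] = 0.3·233.28 + 0.4·151.33 + 0.3·191.44 = 187.948.
Var(X) = E[X²] − (E[X])² = 187.948 − 147.38 = 40.5684.
SD(X) = √40.5684 = 6.36933.

6.3693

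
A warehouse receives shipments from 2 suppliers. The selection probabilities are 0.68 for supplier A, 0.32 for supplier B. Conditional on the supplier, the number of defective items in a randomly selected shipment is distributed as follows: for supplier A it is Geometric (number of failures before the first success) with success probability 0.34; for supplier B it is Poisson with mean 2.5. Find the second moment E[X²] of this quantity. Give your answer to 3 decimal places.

9.245

For each component E[X²] = Var + (mean)², giving A: 9.47751; B: 8.75.
Overall E[X²] = 0.68·9.47751 + 0.32·8.75 = 9.24471.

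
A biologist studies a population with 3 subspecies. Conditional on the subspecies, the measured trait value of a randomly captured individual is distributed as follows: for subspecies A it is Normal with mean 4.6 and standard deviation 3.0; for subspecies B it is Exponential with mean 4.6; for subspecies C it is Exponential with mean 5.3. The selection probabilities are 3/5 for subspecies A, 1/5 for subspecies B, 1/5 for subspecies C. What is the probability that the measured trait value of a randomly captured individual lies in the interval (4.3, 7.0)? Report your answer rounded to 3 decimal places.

0.267

Conditional on each subspecies, P(4.3 < X < 7.0): A: 0.327972; B: 0.174339; C: 0.177337.
By total probability, P(4.3 < X < 7.0) = 0.6·0.327972 + 0.2·0.174339 + 0.2·0.177337 = 0.267119.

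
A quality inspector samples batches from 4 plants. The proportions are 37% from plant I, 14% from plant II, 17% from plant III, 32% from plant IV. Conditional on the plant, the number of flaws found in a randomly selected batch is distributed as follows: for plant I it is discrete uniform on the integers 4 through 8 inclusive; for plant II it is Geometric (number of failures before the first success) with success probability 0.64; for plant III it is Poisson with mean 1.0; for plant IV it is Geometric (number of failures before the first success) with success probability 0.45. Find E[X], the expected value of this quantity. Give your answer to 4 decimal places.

Component means — I: 6; II: 0.5625; III: 1; IV: 1.22222.
E[X] = 0.37·6 + 0.14·0.5625 + 0.17·1 + 0.32·1.22222 = 2.85986.

2.8599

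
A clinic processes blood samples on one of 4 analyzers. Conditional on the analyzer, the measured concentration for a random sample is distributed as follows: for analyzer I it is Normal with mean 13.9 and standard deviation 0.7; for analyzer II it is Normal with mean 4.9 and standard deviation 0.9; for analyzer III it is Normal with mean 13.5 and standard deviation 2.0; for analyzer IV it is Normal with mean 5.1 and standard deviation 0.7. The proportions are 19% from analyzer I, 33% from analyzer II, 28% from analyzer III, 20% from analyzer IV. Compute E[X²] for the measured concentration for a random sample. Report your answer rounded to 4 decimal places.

For each component E[X²] = Var + (mean)², giving I: 193.7; II: 24.82; III: 186.25; IV: 26.5.
Overall E[X²] = 0.19·193.7 + 0.33·24.82 + 0.28·186.25 + 0.2·26.5 = 102.444.

102.4436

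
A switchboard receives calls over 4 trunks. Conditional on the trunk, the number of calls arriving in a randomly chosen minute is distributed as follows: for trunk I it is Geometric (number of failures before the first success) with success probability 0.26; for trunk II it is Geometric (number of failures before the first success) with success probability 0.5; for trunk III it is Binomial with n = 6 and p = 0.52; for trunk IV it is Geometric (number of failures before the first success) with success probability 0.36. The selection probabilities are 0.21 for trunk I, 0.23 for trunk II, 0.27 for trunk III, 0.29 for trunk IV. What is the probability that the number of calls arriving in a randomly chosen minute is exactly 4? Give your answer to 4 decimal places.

Conditional on each trunk, P(X = 4): I: 0.0779651; II: 0.03125; III: 0.252689; IV: 0.060398.
By total probability, P(X = 4) = 0.21·0.0779651 + 0.23·0.03125 + 0.27·0.252689 + 0.29·0.060398 = 0.109302.

0.1093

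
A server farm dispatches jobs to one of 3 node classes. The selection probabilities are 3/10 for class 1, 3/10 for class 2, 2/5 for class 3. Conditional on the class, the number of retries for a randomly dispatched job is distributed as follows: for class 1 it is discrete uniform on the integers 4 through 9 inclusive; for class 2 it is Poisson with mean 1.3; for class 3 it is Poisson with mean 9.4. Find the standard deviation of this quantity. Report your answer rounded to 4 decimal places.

Per component, 1: μ=6.5, E[X²]=45.1667; 2: μ=1.3, E[X²]=2.99; 3: μ=9.4, E[X²]=97.76.
E[X] = 0.3·6.5 + 0.3·1.3 + 0.4·9.4 = 6.1.
E[X²] = 0.3·45.1667 + 0.3·2.99 + 0.4·97.76 = 53.551.
Var(X) = E[X²] − (E[X])² = 53.551 − 37.21 = 16.341.
SD(X) = √16.341 = 4.0424.

4.0424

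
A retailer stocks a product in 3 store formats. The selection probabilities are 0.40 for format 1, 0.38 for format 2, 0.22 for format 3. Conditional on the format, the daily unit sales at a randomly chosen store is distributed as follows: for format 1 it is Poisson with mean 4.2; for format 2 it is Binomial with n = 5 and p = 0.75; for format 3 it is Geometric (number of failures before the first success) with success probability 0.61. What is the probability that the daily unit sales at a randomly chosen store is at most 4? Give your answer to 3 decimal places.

Conditional on each format, P(X ≤ 4): 1: 0.589827; 2: 0.762695; 3: 0.990978.
By total probability, P(X ≤ 4) = 0.4·0.589827 + 0.38·0.762695 + 0.22·0.990978 = 0.74377.

0.744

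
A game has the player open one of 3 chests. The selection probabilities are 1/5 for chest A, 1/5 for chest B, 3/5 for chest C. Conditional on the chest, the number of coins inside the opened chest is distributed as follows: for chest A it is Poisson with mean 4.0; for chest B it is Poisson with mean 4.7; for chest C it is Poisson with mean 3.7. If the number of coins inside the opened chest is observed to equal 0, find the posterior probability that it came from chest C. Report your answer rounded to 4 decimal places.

0.7302

Likelihoods P(X=0 | ·): A: 0.0183156; B: 0.00909528; C: 0.0247235.
Posterior ∝ prior × likelihood. Numerator for C: 0.6·0.0247235 = 0.0148341.
Normalizing constant: 0.2·0.0183156 + 0.2·0.00909528 + 0.6·0.0247235 = 0.0203163.
P(C | observation) = 0.0148341 / 0.0203163 = 0.730158.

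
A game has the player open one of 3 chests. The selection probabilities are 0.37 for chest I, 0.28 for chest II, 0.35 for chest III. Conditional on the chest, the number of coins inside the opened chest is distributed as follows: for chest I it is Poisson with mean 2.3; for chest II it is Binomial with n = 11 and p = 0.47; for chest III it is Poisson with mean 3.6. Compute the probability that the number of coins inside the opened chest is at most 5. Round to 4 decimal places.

0.8170

Conditional on each chest, P(X ≤ 5): I: 0.970024; II: 0.580726; III: 0.844119.
By total probability, P(X ≤ 5) = 0.37·0.970024 + 0.28·0.580726 + 0.35·0.844119 = 0.816954.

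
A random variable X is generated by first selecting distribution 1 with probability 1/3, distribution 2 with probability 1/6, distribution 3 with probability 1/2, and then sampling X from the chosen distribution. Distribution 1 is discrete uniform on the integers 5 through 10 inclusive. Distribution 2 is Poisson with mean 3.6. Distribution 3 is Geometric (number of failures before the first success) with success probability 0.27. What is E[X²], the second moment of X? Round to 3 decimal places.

For each component E[X²] = Var + (mean)², giving 1: 59.1667; 2: 16.56; 3: 17.3237.
Overall E[X²] = 0.333333·59.1667 + 0.166667·16.56 + 0.5·17.3237 = 31.1441.

31.144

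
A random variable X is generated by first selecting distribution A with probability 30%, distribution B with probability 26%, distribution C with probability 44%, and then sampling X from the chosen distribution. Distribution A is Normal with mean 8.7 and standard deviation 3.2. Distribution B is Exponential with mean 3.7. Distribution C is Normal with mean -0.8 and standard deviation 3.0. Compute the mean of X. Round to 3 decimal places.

3.220

Component means — A: 8.7; B: 3.7; C: -0.8.
E[X] = 0.3·8.7 + 0.26·3.7 + 0.44·-0.8 = 3.22.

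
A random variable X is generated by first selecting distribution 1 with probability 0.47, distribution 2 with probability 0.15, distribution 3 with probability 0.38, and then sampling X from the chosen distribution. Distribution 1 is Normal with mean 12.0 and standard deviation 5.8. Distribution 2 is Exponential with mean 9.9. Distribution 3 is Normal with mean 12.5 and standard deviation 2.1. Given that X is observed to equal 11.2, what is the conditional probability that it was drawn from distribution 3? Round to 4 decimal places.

0.6176

Likelihoods f(11.2 | ·): 1: 0.068132; 2: 0.0325868; 3: 0.156847.
Posterior ∝ prior × likelihood. Numerator for 3: 0.38·0.156847 = 0.0596018.
Normalizing constant: 0.47·0.068132 + 0.15·0.0325868 + 0.38·0.156847 = 0.0965118.
P(3 | observation) = 0.0596018 / 0.0965118 = 0.617559.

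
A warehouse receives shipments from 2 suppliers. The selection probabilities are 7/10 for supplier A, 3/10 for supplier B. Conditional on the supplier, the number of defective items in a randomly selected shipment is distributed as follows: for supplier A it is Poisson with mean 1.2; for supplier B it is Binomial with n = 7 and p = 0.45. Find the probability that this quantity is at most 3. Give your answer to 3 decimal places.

Conditional on each supplier, P(X ≤ 3): A: 0.966231; B: 0.608288.
By total probability, P(X ≤ 3) = 0.7·0.966231 + 0.3·0.608288 = 0.858848.

0.859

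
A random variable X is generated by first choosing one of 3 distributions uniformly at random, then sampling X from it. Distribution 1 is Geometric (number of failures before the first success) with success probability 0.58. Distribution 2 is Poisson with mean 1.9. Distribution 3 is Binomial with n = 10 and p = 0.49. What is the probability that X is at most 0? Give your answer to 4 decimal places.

Conditional on each component, P(X ≤ 0): 1: 0.58; 2: 0.149569; 3: 0.00119042.
By total probability, P(X ≤ 0) = 0.333333·0.58 + 0.333333·0.149569 + 0.333333·0.00119042 = 0.243586.

0.2436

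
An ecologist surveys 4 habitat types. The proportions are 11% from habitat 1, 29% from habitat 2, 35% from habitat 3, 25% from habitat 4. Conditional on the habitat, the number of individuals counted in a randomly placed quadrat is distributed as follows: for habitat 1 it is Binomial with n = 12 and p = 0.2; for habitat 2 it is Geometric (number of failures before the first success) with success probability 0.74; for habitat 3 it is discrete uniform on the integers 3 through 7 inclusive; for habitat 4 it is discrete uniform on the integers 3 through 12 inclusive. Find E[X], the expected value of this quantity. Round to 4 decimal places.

3.9909

Component means — 1: 2.4; 2: 0.351351; 3: 5; 4: 7.5.
E[X] = 0.11·2.4 + 0.29·0.351351 + 0.35·5 + 0.25·7.5 = 3.99089.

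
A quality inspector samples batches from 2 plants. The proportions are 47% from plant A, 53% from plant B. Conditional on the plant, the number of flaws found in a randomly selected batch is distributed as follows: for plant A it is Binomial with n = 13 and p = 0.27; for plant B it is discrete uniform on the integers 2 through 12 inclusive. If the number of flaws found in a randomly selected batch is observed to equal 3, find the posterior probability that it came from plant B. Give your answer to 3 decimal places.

Likelihoods P(X=3 | ·): A: 0.241928; B: 0.0909091.
Posterior ∝ prior × likelihood. Numerator for B: 0.53·0.0909091 = 0.0481818.
Normalizing constant: 0.47·0.241928 + 0.53·0.0909091 = 0.161888.
P(B | observation) = 0.0481818 / 0.161888 = 0.297625.

0.298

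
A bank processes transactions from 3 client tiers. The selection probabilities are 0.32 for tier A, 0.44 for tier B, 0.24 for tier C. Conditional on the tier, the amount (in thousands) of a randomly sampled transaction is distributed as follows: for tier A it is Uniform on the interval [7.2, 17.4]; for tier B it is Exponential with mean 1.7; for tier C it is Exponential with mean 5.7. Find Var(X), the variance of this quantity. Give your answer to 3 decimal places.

32.699

Per component, A: μ=12.3, E[X²]=159.96; B: μ=1.7, E[X²]=5.78; C: μ=5.7, E[X²]=64.98.
E[X] = 0.32·12.3 + 0.44·1.7 + 0.24·5.7 = 6.052.
E[X²] = 0.32·159.96 + 0.44·5.78 + 0.24·64.98 = 69.3256.
Var(X) = E[X²] − (E[X])² = 69.3256 − 36.6267 = 32.6989.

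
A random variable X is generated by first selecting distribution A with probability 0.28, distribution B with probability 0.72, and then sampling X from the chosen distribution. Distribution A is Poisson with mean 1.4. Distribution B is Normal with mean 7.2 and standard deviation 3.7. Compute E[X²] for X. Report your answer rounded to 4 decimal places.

48.1224

For each component E[X²] = Var + (mean)², giving A: 3.36; B: 65.53.
Overall E[X²] = 0.28·3.36 + 0.72·65.53 = 48.1224.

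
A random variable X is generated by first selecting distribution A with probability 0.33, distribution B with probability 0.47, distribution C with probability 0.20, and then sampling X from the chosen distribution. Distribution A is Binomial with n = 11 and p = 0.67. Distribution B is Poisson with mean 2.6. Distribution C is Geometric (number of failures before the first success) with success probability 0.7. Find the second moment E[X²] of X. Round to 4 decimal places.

For each component E[X²] = Var + (mean)², giving A: 56.749; B: 9.36; C: 0.795918.
Overall E[X²] = 0.33·56.749 + 0.47·9.36 + 0.2·0.795918 = 23.2856.

23.2856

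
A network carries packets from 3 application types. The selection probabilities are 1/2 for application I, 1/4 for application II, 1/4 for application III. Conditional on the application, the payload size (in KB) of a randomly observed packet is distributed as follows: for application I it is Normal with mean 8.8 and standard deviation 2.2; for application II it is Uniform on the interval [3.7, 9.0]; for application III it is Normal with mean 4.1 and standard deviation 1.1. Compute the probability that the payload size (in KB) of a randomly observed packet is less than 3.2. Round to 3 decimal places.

Conditional on each application, P(X < 3.2): I: 0.00545678; II: 0; III: 0.206627.
By total probability, P(X < 3.2) = 0.5·0.00545678 + 0.25·0 + 0.25·0.206627 = 0.0543851.

0.054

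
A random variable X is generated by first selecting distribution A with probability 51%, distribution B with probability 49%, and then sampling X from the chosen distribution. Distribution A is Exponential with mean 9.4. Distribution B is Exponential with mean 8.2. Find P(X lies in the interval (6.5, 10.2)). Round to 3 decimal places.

0.164

Conditional on each component, P(6.5 < X < 10.2): A: 0.162964; B: 0.164372.
By total probability, P(6.5 < X < 10.2) = 0.51·0.162964 + 0.49·0.164372 = 0.163654.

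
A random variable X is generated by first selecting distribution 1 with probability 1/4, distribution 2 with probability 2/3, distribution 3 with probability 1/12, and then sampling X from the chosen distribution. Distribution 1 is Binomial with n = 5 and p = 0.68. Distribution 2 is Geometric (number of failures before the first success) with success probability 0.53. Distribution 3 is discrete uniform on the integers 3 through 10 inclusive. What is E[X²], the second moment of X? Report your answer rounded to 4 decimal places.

For each component E[X²] = Var + (mean)², giving 1: 12.648; 2: 2.45959; 3: 47.5.
Overall E[X²] = 0.25·12.648 + 0.666667·2.45959 + 0.0833333·47.5 = 8.76006.

8.7601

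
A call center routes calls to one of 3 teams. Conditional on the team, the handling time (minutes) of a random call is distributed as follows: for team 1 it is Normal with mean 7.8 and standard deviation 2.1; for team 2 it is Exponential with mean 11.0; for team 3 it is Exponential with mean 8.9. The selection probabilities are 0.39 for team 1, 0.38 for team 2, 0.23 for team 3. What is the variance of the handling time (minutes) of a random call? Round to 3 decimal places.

Per component, 1: μ=7.8, E[X²]=65.25; 2: μ=11, E[X²]=242; 3: μ=8.9, E[X²]=158.42.
E[X] = 0.39·7.8 + 0.38·11 + 0.23·8.9 = 9.269.
E[X²] = 0.39·65.25 + 0.38·242 + 0.23·158.42 = 153.844.
Var(X) = E[X²] − (E[X])² = 153.844 − 85.9144 = 67.9297.

67.930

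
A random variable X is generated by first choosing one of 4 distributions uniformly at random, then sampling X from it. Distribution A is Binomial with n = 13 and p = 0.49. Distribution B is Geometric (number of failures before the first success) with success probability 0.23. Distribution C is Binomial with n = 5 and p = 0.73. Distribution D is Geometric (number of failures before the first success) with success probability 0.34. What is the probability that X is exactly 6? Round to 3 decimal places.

0.072

Conditional on each component, P(X = 6): A: 0.21315; B: 0.0479371; C: 0; D: 0.0281023.
By total probability, P(X = 6) = 0.25·0.21315 + 0.25·0.0479371 + 0.25·0 + 0.25·0.0281023 = 0.0722973.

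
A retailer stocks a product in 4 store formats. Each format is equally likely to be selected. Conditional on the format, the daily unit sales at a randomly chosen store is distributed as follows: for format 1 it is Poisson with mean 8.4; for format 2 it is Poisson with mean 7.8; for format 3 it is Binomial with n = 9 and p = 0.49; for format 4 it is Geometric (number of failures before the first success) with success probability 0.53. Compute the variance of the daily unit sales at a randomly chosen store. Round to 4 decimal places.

14.0572

Per component, 1: μ=8.4, E[X²]=78.96; 2: μ=7.8, E[X²]=68.64; 3: μ=4.41, E[X²]=21.6972; 4: μ=0.886792, E[X²]=2.45959.
E[X] = 0.25·8.4 + 0.25·7.8 + 0.25·4.41 + 0.25·0.886792 = 5.3742.
E[X²] = 0.25·78.96 + 0.25·68.64 + 0.25·21.6972 + 0.25·2.45959 = 42.9392.
Var(X) = E[X²] − (E[X])² = 42.9392 − 28.882 = 14.0572.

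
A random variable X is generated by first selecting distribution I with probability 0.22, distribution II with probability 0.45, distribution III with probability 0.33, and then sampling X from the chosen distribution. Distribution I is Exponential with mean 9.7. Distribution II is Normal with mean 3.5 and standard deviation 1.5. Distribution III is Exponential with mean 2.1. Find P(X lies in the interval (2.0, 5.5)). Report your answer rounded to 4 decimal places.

Conditional on each component, P(2.0 < X < 5.5): I: 0.246463; II: 0.750134; III: 0.312949.
By total probability, P(2.0 < X < 5.5) = 0.22·0.246463 + 0.45·0.750134 + 0.33·0.312949 = 0.495055.

0.4951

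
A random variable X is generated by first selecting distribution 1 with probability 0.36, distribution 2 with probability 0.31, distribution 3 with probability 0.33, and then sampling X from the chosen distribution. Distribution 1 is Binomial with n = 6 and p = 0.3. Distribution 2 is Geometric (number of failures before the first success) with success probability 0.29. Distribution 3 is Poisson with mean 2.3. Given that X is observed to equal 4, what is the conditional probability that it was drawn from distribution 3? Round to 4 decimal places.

0.4656

Likelihoods P(X=4 | ·): 1: 0.059535; 2: 0.0736939; 3: 0.116902.
Posterior ∝ prior × likelihood. Numerator for 3: 0.33·0.116902 = 0.0385777.
Normalizing constant: 0.36·0.059535 + 0.31·0.0736939 + 0.33·0.116902 = 0.0828554.
P(3 | observation) = 0.0385777 / 0.0828554 = 0.465603.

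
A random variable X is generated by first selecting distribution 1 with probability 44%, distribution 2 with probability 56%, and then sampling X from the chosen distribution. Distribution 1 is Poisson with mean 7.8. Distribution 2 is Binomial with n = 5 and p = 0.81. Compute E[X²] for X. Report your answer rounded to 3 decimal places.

For each component E[X²] = Var + (mean)², giving 1: 68.64; 2: 17.172.
Overall E[X²] = 0.44·68.64 + 0.56·17.172 = 39.8179.

39.818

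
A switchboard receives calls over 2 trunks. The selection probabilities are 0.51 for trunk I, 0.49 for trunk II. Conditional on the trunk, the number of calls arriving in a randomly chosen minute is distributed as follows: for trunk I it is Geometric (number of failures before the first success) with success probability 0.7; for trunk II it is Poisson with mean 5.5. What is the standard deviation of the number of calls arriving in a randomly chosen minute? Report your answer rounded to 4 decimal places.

Per component, I: μ=0.428571, E[X²]=0.795918; II: μ=5.5, E[X²]=35.75.
E[X] = 0.51·0.428571 + 0.49·5.5 = 2.91357.
E[X²] = 0.51·0.795918 + 0.49·35.75 = 17.9234.
Var(X) = E[X²] − (E[X])² = 17.9234 − 8.4889 = 9.43452.
SD(X) = √9.43452 = 3.07157.

3.0716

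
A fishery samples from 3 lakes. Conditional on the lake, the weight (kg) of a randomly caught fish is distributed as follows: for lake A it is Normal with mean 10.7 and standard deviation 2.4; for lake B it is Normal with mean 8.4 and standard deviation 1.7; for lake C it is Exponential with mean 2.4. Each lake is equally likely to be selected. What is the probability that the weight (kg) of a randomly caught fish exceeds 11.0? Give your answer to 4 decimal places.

Conditional on each lake, P(X > 11.0): A: 0.450262; B: 0.0630812; C: 0.0102208.
By total probability, P(X > 11.0) = 0.333333·0.450262 + 0.333333·0.0630812 + 0.333333·0.0102208 = 0.174521.

0.1745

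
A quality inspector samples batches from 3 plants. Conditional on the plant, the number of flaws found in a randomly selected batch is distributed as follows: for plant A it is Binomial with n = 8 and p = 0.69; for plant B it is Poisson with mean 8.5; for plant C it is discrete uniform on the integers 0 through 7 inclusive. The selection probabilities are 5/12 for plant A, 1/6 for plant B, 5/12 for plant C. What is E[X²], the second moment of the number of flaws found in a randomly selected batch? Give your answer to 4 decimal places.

For each component E[X²] = Var + (mean)², giving A: 32.1816; B: 80.75; C: 17.5.
Overall E[X²] = 0.416667·32.1816 + 0.166667·80.75 + 0.416667·17.5 = 34.159.

34.1590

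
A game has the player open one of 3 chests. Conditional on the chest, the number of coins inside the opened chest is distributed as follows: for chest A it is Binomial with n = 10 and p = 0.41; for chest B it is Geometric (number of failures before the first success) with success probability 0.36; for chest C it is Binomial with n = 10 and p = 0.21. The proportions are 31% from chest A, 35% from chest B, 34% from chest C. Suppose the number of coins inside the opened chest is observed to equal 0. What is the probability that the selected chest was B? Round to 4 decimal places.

Likelihoods P(X=0 | ·): A: 0.00511117; B: 0.36; C: 0.0946828.
Posterior ∝ prior × likelihood. Numerator for B: 0.35·0.36 = 0.126.
Normalizing constant: 0.31·0.00511117 + 0.35·0.36 + 0.34·0.0946828 = 0.159777.
P(B | observation) = 0.126 / 0.159777 = 0.788601.

0.7886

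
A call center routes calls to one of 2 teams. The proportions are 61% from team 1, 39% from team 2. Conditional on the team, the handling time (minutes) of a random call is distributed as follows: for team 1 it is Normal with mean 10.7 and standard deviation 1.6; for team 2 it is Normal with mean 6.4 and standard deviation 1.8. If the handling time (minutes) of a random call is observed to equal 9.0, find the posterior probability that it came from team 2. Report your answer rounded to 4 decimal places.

0.2604

Likelihoods f(9.0 | ·): 1: 0.141792; 2: 0.0780867.
Posterior ∝ prior × likelihood. Numerator for 2: 0.39·0.0780867 = 0.0304538.
Normalizing constant: 0.61·0.141792 + 0.39·0.0780867 = 0.116947.
P(2 | observation) = 0.0304538 / 0.116947 = 0.260407.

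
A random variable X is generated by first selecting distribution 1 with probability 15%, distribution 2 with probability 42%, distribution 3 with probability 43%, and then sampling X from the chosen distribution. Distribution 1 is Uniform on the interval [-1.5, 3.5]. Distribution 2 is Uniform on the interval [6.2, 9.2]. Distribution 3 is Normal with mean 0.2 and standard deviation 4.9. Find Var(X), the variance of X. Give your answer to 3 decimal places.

Per component, 1: μ=1, E[X²]=3.08333; 2: μ=7.7, E[X²]=60.04; 3: μ=0.2, E[X²]=24.05.
E[X] = 0.15·1 + 0.42·7.7 + 0.43·0.2 = 3.47.
E[X²] = 0.15·3.08333 + 0.42·60.04 + 0.43·24.05 = 36.0208.
Var(X) = E[X²] − (E[X])² = 36.0208 − 12.0409 = 23.9799.

23.980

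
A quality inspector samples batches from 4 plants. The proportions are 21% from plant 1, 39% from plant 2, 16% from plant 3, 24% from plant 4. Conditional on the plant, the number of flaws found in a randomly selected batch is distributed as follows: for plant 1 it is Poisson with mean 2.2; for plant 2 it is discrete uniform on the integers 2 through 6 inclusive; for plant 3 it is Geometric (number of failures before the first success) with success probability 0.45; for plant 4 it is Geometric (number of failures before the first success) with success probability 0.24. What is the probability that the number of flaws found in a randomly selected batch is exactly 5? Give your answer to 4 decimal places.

0.1062

Conditional on each plant, P(X = 5): 1: 0.0475866; 2: 0.2; 3: 0.0226478; 4: 0.0608526.
By total probability, P(X = 5) = 0.21·0.0475866 + 0.39·0.2 + 0.16·0.0226478 + 0.24·0.0608526 = 0.106221.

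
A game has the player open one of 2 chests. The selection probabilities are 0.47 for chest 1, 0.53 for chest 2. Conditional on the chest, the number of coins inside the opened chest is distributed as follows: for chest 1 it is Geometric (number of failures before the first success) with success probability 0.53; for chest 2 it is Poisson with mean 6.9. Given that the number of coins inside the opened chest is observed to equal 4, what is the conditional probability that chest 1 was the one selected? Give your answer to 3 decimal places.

0.194

Likelihoods P(X=4 | ·): 1: 0.0258623; 2: 0.0951816.
Posterior ∝ prior × likelihood. Numerator for 1: 0.47·0.0258623 = 0.0121553.
Normalizing constant: 0.47·0.0258623 + 0.53·0.0951816 = 0.0626016.
P(1 | observation) = 0.0121553 / 0.0626016 = 0.194169.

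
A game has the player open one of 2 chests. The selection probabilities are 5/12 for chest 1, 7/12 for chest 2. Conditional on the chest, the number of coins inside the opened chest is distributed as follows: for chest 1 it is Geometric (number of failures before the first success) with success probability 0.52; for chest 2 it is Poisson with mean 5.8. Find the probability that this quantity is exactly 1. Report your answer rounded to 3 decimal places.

0.114

Conditional on each chest, P(X = 1): 1: 0.2496; 2: 0.0175598.
By total probability, P(X = 1) = 0.416667·0.2496 + 0.583333·0.0175598 = 0.114243.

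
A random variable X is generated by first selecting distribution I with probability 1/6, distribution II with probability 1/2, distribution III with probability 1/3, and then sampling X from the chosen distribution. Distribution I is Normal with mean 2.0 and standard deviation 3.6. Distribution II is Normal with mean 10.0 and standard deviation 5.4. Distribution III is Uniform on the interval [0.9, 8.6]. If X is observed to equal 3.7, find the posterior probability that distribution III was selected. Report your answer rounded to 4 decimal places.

Likelihoods f(3.7 | ·): I: 0.0991254; II: 0.0374072; III: 0.12987.
Posterior ∝ prior × likelihood. Numerator for III: 0.333333·0.12987 = 0.04329.
Normalizing constant: 0.166667·0.0991254 + 0.5·0.0374072 + 0.333333·0.12987 = 0.0785145.
P(III | observation) = 0.04329 / 0.0785145 = 0.551363.

0.5514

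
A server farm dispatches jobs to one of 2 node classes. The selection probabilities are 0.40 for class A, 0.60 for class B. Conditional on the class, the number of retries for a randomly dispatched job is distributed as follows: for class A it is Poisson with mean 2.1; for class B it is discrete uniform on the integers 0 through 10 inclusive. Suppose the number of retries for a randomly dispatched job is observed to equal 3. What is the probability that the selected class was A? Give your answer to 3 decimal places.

Likelihoods P(X=3 | ·): A: 0.189011; B: 0.0909091.
Posterior ∝ prior × likelihood. Numerator for A: 0.4·0.189011 = 0.0756046.
Normalizing constant: 0.4·0.189011 + 0.6·0.0909091 = 0.13015.
P(A | observation) = 0.0756046 / 0.13015 = 0.580903.

0.581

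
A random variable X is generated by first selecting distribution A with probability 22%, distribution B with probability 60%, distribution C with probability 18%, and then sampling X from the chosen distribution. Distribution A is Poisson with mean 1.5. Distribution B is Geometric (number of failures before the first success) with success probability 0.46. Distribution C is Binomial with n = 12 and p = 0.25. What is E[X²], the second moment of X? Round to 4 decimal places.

5.2080

For each component E[X²] = Var + (mean)², giving A: 3.75; B: 3.93006; C: 11.25.
Overall E[X²] = 0.22·3.75 + 0.6·3.93006 + 0.18·11.25 = 5.20803.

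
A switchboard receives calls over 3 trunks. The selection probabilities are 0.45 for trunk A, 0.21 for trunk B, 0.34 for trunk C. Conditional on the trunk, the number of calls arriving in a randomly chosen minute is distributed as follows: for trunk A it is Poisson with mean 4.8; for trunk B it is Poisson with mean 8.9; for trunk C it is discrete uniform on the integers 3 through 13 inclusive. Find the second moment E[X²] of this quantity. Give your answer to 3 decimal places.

56.191

For each component E[X²] = Var + (mean)², giving A: 27.84; B: 88.11; C: 74.
Overall E[X²] = 0.45·27.84 + 0.21·88.11 + 0.34·74 = 56.1911.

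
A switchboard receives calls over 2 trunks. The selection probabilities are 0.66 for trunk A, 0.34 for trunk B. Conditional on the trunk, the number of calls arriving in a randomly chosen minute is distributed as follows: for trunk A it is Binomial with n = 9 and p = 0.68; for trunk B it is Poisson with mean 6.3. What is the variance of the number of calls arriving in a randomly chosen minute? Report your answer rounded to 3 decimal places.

3.442

Per component, A: μ=6.12, E[X²]=39.4128; B: μ=6.3, E[X²]=45.99.
E[X] = 0.66·6.12 + 0.34·6.3 = 6.1812.
E[X²] = 0.66·39.4128 + 0.34·45.99 = 41.649.
Var(X) = E[X²] − (E[X])² = 41.649 − 38.2072 = 3.44181.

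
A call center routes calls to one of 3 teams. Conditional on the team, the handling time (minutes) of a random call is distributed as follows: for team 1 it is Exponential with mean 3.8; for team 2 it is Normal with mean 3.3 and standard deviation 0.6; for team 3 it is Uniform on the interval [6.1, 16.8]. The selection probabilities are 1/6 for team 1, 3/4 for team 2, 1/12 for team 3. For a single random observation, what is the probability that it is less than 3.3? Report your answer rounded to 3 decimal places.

0.472

Conditional on each team, P(X < 3.3): 1: 0.580386; 2: 0.5; 3: 0.
By total probability, P(X < 3.3) = 0.166667·0.580386 + 0.75·0.5 + 0.0833333·0 = 0.471731.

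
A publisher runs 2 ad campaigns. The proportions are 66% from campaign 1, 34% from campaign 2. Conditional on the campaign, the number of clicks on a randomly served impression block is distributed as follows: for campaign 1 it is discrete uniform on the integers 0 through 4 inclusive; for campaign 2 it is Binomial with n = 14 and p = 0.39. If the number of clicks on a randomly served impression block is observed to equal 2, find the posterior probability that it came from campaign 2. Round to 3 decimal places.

Likelihoods P(X=2 | ·): 1: 0.2; 2: 0.0367391.
Posterior ∝ prior × likelihood. Numerator for 2: 0.34·0.0367391 = 0.0124913.
Normalizing constant: 0.66·0.2 + 0.34·0.0367391 = 0.144491.
P(2 | observation) = 0.0124913 / 0.144491 = 0.0864502.

0.086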